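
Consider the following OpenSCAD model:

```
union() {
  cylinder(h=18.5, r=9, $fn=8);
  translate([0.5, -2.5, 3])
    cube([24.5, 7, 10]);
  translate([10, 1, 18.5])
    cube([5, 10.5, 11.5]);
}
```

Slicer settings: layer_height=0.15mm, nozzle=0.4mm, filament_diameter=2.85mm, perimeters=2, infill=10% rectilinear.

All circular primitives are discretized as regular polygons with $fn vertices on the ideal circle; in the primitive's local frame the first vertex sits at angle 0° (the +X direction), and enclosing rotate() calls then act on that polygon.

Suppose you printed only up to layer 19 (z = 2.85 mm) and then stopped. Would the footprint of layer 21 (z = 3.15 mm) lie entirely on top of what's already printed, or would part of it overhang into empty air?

Compare the two slices. At z = 2.85: the cylinder: section is a regular 8-gon, circumradius r=9 (area = (8/2)·9.000²·sin(360°/8) = 229.10 mm²); the cube at (0.5, -2.5) is not intersected at this z (z outside [3, 13]); the cube at (10, 1) is not intersected at this z (z outside [18.5, 30]); Combining (union): only the r=9 cylinder is present, so the union is just that shape — area = 229.10 mm². At z = 3.15: the cylinder: section is a regular 8-gon, circumradius r=9 (area = (8/2)·9.000²·sin(360°/8) = 229.10 mm²); the 24.5×7 cube at (0.5, -2.5) contributes its full rectangle (area 171.50 mm²); the cube at (10, 1) is not intersected at this z (z outside [18.5, 30]); Merging all regions: the regions partially overlap — summed areas 400.60 mm² minus the doubly-counted overlap 54.01 mm² gives 346.59 mm² — area = 346.59 mm². Checking containment: at z = 3.15 the cross-section extends beyond the z = 2.85 cross-section by about 117.49 mm².

part overhangs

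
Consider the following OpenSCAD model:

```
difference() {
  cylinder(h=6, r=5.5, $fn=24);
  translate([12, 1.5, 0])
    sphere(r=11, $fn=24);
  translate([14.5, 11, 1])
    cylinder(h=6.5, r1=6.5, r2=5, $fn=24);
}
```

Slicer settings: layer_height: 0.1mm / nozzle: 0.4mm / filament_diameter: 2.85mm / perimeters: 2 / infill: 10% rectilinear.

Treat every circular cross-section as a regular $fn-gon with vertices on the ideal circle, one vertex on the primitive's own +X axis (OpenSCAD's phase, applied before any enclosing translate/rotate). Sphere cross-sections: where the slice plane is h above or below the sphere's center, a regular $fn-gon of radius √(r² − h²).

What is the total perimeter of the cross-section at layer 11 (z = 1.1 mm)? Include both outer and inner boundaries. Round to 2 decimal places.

32.46 mm

At z = 1.1 mm: the cylinder: section is a regular 24-gon, circumradius r=5.5 (perimeter = 2·24·5.500·sin(180°/24) = 34.46 mm); the r=11 sphere at (12, 1.5) slices to a regular 24-gon of circumradius 10.945 (√(r²−h²) with h=1.1 from center) (perimeter = 2·24·10.945·sin(180°/24) = 68.57 mm); the cone at (14.5, 11) contributes a regular 24-gon of circumradius 6.477 (interpolated between r1=6.5 and r2=5 at t=0.015) (perimeter = 2·24·6.477·sin(180°/24) = 40.58 mm); Subtracting the remaining from the first: starting from the r=5.5 cylinder, the r=11 sphere at (12, 1.5) partially overlaps it — only the 29.55 mm² overlap (of its 372.05 mm²) is removed, clipping the outline; the cone at (14.5, 11) misses the remaining region (no effect) — boundary = 32.46 mm. Overall, the cross-section is a single solid region. Total boundary length (outer) = 32.46 mm.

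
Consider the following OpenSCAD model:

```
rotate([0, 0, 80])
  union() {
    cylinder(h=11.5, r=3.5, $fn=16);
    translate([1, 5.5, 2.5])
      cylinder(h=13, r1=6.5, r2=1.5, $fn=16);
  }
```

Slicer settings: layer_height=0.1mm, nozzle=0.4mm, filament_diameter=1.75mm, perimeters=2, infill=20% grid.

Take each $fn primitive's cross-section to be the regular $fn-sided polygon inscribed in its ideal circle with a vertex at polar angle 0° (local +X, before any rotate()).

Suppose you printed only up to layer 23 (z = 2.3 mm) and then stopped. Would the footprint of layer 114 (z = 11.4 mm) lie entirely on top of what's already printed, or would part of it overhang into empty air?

Compare the two slices. At z = 2.3: the cylinder: section is a regular 16-gon, circumradius r=3.5 (area = (16/2)·3.500²·sin(360°/16) = 37.50 mm²); the cone at (1, 5.5) is not intersected at this z (z outside [2.5, 15.5]); Taking the union: only the r=3.5 cylinder is present, so the union is just that shape — area = 37.50 mm²; (whole slice rotated 80° about Z — lengths, areas and connectivity unchanged). At z = 11.4: the r=3.5 cylinder contributes a regular 16-gon of circumradius 3.5 (area = (16/2)·3.500²·sin(360°/16) = 37.50 mm²); the cone at (1, 5.5) (r1=6.5→r2=1.5) has section circumradius 3.077 here — a regular 16-gon (area = (16/2)·3.077²·sin(360°/16) = 28.98 mm²); Taking the union: the regions partially overlap — summed areas 66.49 mm² minus the doubly-counted overlap 2.00 mm² gives 64.49 mm² — area = 64.49 mm²; (rotated 80° about Z; rotation is an isometry so areas/perimeters/island counts are preserved). Checking containment: at z = 11.4 the cross-section extends beyond the z = 2.3 cross-section by about 26.99 mm².

part overhangs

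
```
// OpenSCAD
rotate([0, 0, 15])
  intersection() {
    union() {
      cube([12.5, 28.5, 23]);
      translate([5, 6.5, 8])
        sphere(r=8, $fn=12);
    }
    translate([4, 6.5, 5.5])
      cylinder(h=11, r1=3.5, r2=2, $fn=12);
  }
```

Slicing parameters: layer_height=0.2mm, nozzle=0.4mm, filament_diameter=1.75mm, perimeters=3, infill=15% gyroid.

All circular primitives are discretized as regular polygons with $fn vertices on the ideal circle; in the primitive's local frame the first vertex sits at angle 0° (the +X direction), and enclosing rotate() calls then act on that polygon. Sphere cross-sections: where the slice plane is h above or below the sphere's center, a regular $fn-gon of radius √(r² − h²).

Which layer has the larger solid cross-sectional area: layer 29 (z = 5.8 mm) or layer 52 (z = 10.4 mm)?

layer 29 (z = 5.8 mm)

Layer 29 (z = 5.8): the cube is present — its section is the full 12.5×28.5 rectangle (area 356.25 mm²); the r=8 sphere at (5, 6.5) slices to a regular 12-gon of circumradius 7.692 (√(r²−h²) with h=2.2 from center) (area = (12/2)·7.692²·sin(360°/12) = 177.48 mm²); Taking the union: the regions partially overlap — summed areas 533.73 mm² minus the doubly-counted overlap 152.62 mm² gives 381.11 mm² — area = 381.11 mm²; the cone at (4, 6.5) contributes a regular 12-gon of circumradius 3.459 (interpolated between r1=3.5 and r2=2 at t=0.027) (area = (12/2)·3.459²·sin(360°/12) = 35.90 mm²); After intersecting: the cone at (4, 6.5) lies inside that combined region, so the common part is the cone at (4, 6.5) itself — area = 35.90 mm²; (rotated 15° about Z; rotation is an isometry so areas/perimeters/island counts are preserved). So its area = 35.90 mm². Layer 52 (z = 10.4): the 12.5×28.5 cube contributes its full rectangle (area 356.25 mm²); the r=8 sphere at (5, 6.5) contributes a regular 12-gon of circumradius √(8²−2.4²) = 7.632 (area = (12/2)·7.632²·sin(360°/12) = 174.72 mm²); Merging all regions: the regions partially overlap — summed areas 530.97 mm² minus the doubly-counted overlap 151.14 mm² gives 379.83 mm² — area = 379.83 mm²; the cone at (4, 6.5) contributes a regular 12-gon of circumradius 2.832 (interpolated between r1=3.5 and r2=2 at t=0.445) (area = (12/2)·2.832²·sin(360°/12) = 24.06 mm²); Keeping only the common overlap: the cone at (4, 6.5) lies inside that combined region, so the common part is the cone at (4, 6.5) itself — area = 24.06 mm²; (whole slice rotated 15° about Z — lengths, areas and connectivity unchanged). So its area = 24.06 mm². Layer 29 is larger (35.90 vs 24.06 mm²).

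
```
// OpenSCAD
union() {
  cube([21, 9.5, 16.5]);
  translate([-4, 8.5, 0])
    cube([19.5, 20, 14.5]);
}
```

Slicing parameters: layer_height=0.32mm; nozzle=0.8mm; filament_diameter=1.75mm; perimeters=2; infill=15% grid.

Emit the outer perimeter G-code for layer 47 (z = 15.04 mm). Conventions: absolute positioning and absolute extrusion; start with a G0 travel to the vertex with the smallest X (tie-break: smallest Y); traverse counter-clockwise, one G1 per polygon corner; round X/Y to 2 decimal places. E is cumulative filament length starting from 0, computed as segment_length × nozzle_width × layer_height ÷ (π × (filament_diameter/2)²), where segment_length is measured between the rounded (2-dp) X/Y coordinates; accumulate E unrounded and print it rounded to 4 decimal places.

G0 X0.00 Y0.00 Z15.04
G1 X21.00 Y0.00 E2.2351
G1 X21.00 Y9.50 E3.2462
G1 X0.00 Y9.50 E5.4813
G1 X0.00 Y0.00 E6.4924

At z = 15.04 mm: the cube is present — its section is the full 21×9.5 rectangle; the cube at (-4, 8.5) is not intersected at this z (z outside [0, 14.5]); Combining (union): only the 21×9.5 cube is present, so the union is just that shape — 1 connected region. The outline is a single polygon with 4 vertices. Extrusion per mm of travel: 0.8 × 0.32 / (π × 0.875²) = 0.106432. Accumulating E over each segment gives final E = 6.4924.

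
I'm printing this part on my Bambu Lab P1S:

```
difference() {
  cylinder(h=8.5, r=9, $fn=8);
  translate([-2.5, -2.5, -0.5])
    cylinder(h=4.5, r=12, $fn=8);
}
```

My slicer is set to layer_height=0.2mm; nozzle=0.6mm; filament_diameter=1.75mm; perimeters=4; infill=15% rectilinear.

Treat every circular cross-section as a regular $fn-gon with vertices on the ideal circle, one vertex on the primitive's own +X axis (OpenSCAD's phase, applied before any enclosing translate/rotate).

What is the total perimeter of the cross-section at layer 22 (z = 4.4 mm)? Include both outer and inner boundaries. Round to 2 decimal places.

At z = 4.4 mm: the r=9 cylinder contributes a regular 8-gon of circumradius 9 (perimeter = 2·8·9.000·sin(180°/8) = 55.11 mm); the cylinder at (-2.5, -2.5) does not reach this height (z outside [-0.5, 4]); Subtracting the remaining from the first: none of the subtracted shapes is present at this height, so the r=9 cylinder is unchanged — boundary = 55.11 mm. Overall, the cross-section is a single solid region. Total boundary length (outer) = 55.11 mm.

55.11 mm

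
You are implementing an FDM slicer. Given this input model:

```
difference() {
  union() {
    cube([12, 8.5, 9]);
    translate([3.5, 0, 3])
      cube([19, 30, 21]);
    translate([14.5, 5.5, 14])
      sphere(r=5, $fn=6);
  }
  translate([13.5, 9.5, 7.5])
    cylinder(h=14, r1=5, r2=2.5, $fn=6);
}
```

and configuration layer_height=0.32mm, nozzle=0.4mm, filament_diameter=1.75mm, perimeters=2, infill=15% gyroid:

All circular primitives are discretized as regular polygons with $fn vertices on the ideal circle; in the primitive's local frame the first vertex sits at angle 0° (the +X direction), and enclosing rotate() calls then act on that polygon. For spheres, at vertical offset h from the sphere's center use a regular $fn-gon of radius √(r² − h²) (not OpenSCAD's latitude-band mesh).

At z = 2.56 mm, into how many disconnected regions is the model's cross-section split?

1

At z = 2.56 mm: the cube is present — its section is the full 12×8.5 rectangle; the cube at (3.5, 0) is absent (z outside [3, 24]); the sphere at (14.5, 5.5) is absent (|z−center|=11.440 > r=5); Combining (union): only the 12×8.5 cube is present, so the union is just that shape — 1 connected region; the cone at (13.5, 9.5) is absent (z outside [7.5, 21.5]); After the difference (first − rest): none of the subtracted shapes is present at this height, so the result so far is unchanged — 1 connected region. The result has 1 disconnected region.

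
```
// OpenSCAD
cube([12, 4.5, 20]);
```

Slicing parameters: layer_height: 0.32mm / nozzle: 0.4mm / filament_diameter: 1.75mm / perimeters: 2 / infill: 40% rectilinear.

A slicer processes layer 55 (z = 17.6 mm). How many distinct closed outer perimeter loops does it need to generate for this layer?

1

At z = 17.6 mm: the cube (footprint 12×4.5) is included at this height. The result has 1 disconnected region.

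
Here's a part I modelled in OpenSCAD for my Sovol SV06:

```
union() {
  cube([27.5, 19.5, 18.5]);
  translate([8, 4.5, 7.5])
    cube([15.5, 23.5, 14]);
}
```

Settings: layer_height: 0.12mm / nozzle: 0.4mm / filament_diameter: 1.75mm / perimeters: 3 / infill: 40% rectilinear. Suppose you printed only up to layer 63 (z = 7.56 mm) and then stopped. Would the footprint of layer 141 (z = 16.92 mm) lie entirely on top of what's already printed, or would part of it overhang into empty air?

entirely on top

Compare the two slices. At z = 7.56: the cube (footprint 27.5×19.5) is included at this height (area 536.25 mm²); the cube at (8, 4.5) is present — its section is the full 15.5×23.5 rectangle (area 364.25 mm²); Taking the union: the regions partially overlap — summed areas 900.50 mm² minus the doubly-counted overlap 232.50 mm² gives 668.00 mm² — area = 668.00 mm². At z = 16.92: the cube (footprint 27.5×19.5) is included at this height (area 536.25 mm²); the 15.5×23.5 cube at (8, 4.5) contributes its full rectangle (area 364.25 mm²); Taking the union: the regions partially overlap — summed areas 900.50 mm² minus the doubly-counted overlap 232.50 mm² gives 668.00 mm² — area = 668.00 mm². Checking containment: the cross-section at z = 16.92 is a subset of the cross-section at z = 7.56.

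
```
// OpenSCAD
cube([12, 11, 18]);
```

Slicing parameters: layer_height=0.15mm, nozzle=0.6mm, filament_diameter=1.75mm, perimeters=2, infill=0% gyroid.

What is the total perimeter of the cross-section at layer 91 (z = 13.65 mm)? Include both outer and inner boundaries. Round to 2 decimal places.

46.00 mm

At z = 13.65 mm: the cube (footprint 12×11) is included at this height (perimeter 46.00 mm). Overall, the cross-section is a single solid region. Total boundary length (outer) = 46.00 mm.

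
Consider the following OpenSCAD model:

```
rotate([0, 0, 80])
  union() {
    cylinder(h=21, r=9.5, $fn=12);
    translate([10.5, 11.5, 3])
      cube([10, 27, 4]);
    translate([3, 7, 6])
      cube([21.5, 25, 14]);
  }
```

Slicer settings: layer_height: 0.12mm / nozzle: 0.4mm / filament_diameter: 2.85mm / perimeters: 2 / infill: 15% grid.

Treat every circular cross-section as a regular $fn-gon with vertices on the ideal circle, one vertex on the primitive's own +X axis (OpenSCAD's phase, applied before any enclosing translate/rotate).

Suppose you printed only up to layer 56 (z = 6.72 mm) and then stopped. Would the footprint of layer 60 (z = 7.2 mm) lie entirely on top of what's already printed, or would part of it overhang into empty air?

entirely on top

Compare the two slices. At z = 6.72: the r=9.5 cylinder gives a regular 12-gon of circumradius 9.5 (constant along its height) (area = (12/2)·9.500²·sin(360°/12) = 270.75 mm²); the cube at (10.5, 11.5) is present — its section is the full 10×27 rectangle (area 270.00 mm²); the cube at (3, 7) is present — its section is the full 21.5×25 rectangle (area 537.50 mm²); Merging all regions: the regions partially overlap — summed areas 1078.25 mm² minus the doubly-counted overlap 208.31 mm² gives 869.94 mm² — area = 869.94 mm²; (whole slice rotated 80° about Z — lengths, areas and connectivity unchanged). At z = 7.2: the r=9.5 cylinder contributes a regular 12-gon of circumradius 9.5 (area = (12/2)·9.500²·sin(360°/12) = 270.75 mm²); the cube at (10.5, 11.5) is not intersected at this z (z outside [3, 7]); the 21.5×25 cube at (3, 7) contributes its full rectangle (area 537.50 mm²); Taking the union: the regions partially overlap — summed areas 808.25 mm² minus the doubly-counted overlap 3.31 mm² gives 804.94 mm² — area = 804.94 mm²; (rotated 80° about Z; rotation is an isometry so areas/perimeters/island counts are preserved). Checking containment: the cross-section at z = 7.2 is a subset of the cross-section at z = 6.72.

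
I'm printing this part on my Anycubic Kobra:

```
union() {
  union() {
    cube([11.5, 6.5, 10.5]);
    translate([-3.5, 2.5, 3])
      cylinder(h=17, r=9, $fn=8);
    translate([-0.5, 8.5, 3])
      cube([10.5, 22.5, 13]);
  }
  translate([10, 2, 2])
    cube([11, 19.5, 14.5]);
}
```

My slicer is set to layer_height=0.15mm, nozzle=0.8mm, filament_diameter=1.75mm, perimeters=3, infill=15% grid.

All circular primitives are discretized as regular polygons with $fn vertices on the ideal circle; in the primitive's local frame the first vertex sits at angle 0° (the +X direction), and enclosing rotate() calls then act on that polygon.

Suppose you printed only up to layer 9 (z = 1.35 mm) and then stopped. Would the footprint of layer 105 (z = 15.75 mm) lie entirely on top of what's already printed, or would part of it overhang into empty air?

Compare the two slices. At z = 1.35: the cube (footprint 11.5×6.5) is included at this height (area 74.75 mm²); the cylinder at (-3.5, 2.5) does not reach this height (z outside [3, 20]); the cube at (-0.5, 8.5) is absent (z outside [3, 16]); Merging all regions: only the 11.5×6.5 cube is present, so the union is just that shape — area = 74.75 mm²; the cube at (10, 2) does not reach this height (z outside [2, 16.5]); Taking the union: only the result so far is present, so the union is just that shape — area = 74.75 mm². At z = 15.75: the cube does not reach this height (z outside [0, 10.5]); the r=9 cylinder at (-3.5, 2.5) gives a regular 8-gon of circumradius 9 (constant along its height) (area = (8/2)·9.000²·sin(360°/8) = 229.10 mm²); the cube at (-0.5, 8.5) is present — its section is the full 10.5×22.5 rectangle (area 236.25 mm²); Taking the union: the regions partially overlap — summed areas 465.35 mm² minus the doubly-counted overlap 3.60 mm² gives 461.76 mm² — area = 461.76 mm²; the 11×19.5 cube at (10, 2) contributes its full rectangle (area 214.50 mm²); Merging all regions: the 2 present regions share edge segments without overlapping in area, so areas simply add but the touching pieces fuse into one outline (the shared edge portions become interior and drop out of the boundary) — area = 676.26 mm². Checking containment: at z = 15.75 the cross-section extends beyond the z = 1.35 cross-section by about 638.37 mm².

part overhangs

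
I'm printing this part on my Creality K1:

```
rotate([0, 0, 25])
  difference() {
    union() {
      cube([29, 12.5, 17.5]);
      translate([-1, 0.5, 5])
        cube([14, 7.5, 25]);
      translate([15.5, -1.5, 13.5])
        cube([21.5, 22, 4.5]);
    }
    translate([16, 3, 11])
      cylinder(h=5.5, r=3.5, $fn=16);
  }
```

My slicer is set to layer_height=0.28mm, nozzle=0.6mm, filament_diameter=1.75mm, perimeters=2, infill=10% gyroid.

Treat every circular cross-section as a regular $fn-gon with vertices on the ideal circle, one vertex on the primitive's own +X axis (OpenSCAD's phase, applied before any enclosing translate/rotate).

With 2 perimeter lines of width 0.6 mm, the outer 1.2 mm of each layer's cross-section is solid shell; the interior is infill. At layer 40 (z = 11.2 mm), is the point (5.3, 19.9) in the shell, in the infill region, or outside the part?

At z = 11.2 mm: the cube (footprint 29×12.5) is included at this height; the 14×7.5 cube at (-1, 0.5) contributes its full rectangle; the cube at (15.5, -1.5) does not reach this height (z outside [13.5, 18]); Merging all regions: the regions partially overlap (shared area 97.50 mm²), so overlapping operands fuse into one piece — 1 connected region; the r=3.5 cylinder at (16, 3) contributes a regular 16-gon of circumradius 3.5; Subtracting the remaining from the first: starting from that combined region, the r=3.5 cylinder at (16, 3) partially overlaps it — only the 36.44 mm² overlap (of its 37.50 mm²) is removed, clipping the outline — 1 connected region; (whole slice rotated 25° about Z — lengths, areas and connectivity unchanged). Overall, the cross-section is a single solid region. Undo the 25° rotation: the query point maps to (13.214, 15.796) in the un-rotated model frame. The nearest boundary edge runs (0.00, 12.50)→(29.00, 12.50); distance from the point to it = 3.30 mm. The point is not inside any of the regions above, so it lies outside the cross-section (3.30 mm from the nearest boundary).

outside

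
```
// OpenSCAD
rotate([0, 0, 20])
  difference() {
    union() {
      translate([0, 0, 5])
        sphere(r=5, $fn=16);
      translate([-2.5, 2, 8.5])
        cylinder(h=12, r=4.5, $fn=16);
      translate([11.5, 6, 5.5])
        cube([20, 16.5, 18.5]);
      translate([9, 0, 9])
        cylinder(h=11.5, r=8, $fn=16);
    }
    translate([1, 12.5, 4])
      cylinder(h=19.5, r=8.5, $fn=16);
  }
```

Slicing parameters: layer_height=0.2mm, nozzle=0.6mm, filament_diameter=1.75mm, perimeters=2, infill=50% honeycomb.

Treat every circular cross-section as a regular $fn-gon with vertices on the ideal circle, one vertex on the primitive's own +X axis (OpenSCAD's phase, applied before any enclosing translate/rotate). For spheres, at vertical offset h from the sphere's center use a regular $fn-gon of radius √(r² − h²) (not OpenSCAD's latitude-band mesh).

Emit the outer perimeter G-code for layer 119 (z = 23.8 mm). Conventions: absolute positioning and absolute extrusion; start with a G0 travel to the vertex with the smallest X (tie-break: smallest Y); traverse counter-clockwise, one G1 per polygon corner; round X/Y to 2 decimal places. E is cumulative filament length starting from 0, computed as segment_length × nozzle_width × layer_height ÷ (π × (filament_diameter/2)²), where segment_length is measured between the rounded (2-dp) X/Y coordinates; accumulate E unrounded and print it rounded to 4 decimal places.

At z = 23.8 mm: the sphere does not reach this height (|z−center|=18.800 > r=5); the cylinder at (-2.5, 2) does not reach this height (z outside [8.5, 20.5]); the cube at (11.5, 6) (footprint 20×16.5) is included at this height; the cylinder at (9, 0) is not intersected at this z (z outside [9, 20.5]); Merging all regions: only the 20×16.5 cube at (11.5, 6) is present, so the union is just that shape — 1 connected region; the cylinder at (1, 12.5) is not intersected at this z (z outside [4, 23.5]); After the difference (first − rest): none of the subtracted shapes is present at this height, so that combined region is unchanged — 1 connected region; (rotated 20° about Z; rotation is an isometry so areas/perimeters/island counts are preserved). The outline is a single polygon with 4 vertices. Extrusion per mm of travel: 0.6 × 0.2 / (π × 0.875²) = 0.049890. Accumulating E over each segment gives final E = 3.6426.

G0 X3.11 Y25.08 Z23.80
G1 X8.75 Y9.57 E0.8234
G1 X27.55 Y16.41 E1.8215
G1 X21.90 Y31.92 E2.6450
G1 X3.11 Y25.08 E3.6426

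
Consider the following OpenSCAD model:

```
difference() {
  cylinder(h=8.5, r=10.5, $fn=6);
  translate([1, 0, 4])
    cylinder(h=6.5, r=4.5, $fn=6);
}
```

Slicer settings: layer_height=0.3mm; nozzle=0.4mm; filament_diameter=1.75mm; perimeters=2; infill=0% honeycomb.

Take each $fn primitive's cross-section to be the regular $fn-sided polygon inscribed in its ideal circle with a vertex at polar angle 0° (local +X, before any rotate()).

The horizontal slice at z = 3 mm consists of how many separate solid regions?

At z = 3 mm: the r=10.5 cylinder gives a regular 6-gon of circumradius 10.5 (constant along its height); the cylinder at (1, 0) is not intersected at this z (z outside [4, 10.5]); Subtracting the remaining from the first: none of the subtracted shapes is present at this height, so the r=10.5 cylinder is unchanged — 1 connected region. The result has 1 disconnected region.

1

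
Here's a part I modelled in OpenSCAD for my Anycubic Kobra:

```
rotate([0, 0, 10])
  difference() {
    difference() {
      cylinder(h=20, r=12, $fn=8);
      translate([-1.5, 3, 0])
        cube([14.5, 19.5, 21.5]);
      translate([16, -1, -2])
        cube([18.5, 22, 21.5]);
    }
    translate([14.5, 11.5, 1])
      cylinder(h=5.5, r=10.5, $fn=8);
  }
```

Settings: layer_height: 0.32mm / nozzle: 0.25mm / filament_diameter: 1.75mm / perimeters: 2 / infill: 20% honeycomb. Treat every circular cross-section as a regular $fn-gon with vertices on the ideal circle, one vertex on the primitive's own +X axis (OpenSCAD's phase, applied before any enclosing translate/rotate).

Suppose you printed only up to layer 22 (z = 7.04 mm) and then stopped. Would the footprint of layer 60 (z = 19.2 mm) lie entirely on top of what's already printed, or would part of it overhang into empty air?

entirely on top

Compare the two slices. At z = 7.04: the r=12 cylinder gives a regular 8-gon of circumradius 12 (constant along its height) (area = (8/2)·12.000²·sin(360°/8) = 407.29 mm²); the cube at (-1.5, 3) (footprint 14.5×19.5) is included at this height (area 282.75 mm²); the cube at (16, -1) (footprint 18.5×22) is included at this height (area 407.00 mm²); Taking the first minus the rest: starting from the r=12 cylinder (407.29 mm²), the 14.5×19.5 cube at (-1.5, 3) partially overlaps it — only the 80.72 mm² overlap (of its 282.75 mm²) is removed, clipping the outline; the 18.5×22 cube at (16, -1) misses the remaining region (no effect) — area = 326.57 mm²; the cylinder at (14.5, 11.5) is absent (z outside [1, 6.5]); Subtracting the remaining from the first: none of the subtracted shapes is present at this height, so that combined region is unchanged — area = 326.57 mm²; (rotated 10° about Z; rotation is an isometry so areas/perimeters/island counts are preserved). At z = 19.2: the r=12 cylinder gives a regular 8-gon of circumradius 12 (constant along its height) (area = (8/2)·12.000²·sin(360°/8) = 407.29 mm²); the 14.5×19.5 cube at (-1.5, 3) contributes its full rectangle (area 282.75 mm²); the cube at (16, -1) is present — its section is the full 18.5×22 rectangle (area 407.00 mm²); Taking the first minus the rest: starting from the r=12 cylinder (407.29 mm²), the 14.5×19.5 cube at (-1.5, 3) partially overlaps it — only the 80.72 mm² overlap (of its 282.75 mm²) is removed, clipping the outline; the 18.5×22 cube at (16, -1) misses the remaining region (no effect) — area = 326.57 mm²; the cylinder at (14.5, 11.5) is absent (z outside [1, 6.5]); After the difference (first − rest): none of the subtracted shapes is present at this height, so that combined region is unchanged — area = 326.57 mm²; (whole slice rotated 10° about Z — lengths, areas and connectivity unchanged). Checking containment: the cross-section at z = 19.2 is a subset of the cross-section at z = 7.04.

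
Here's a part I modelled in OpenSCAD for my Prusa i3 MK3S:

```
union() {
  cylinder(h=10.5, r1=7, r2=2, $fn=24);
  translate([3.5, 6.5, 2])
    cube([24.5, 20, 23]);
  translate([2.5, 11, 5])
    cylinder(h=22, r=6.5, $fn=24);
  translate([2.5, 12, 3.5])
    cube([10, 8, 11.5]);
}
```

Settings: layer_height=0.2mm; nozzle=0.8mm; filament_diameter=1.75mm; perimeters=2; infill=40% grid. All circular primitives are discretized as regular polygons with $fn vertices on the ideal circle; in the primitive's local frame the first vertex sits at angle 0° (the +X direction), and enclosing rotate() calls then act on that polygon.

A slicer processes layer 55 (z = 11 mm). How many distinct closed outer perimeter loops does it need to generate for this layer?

At z = 11 mm: the cone does not reach this height (z outside [0, 10.5]); the cube at (3.5, 6.5) (footprint 24.5×20) is included at this height; the cylinder at (2.5, 11): section is a regular 24-gon, circumradius r=6.5; the cube at (2.5, 12) (footprint 10×8) is included at this height; Merging all regions: the regions partially overlap (shared area 125.82 mm²), so overlapping operands fuse into one piece — 1 connected region. The result has 1 disconnected region.

1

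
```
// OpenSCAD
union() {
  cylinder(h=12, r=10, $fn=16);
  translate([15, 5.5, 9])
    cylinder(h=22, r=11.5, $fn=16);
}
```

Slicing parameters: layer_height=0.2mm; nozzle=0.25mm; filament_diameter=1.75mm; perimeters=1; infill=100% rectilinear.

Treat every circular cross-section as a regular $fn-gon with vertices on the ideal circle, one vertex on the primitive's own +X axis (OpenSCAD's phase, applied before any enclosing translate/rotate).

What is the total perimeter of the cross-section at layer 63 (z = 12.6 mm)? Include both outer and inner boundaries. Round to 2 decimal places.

At z = 12.6 mm: the cylinder is not intersected at this z (z outside [0, 12]); the cylinder at (15, 5.5): section is a regular 16-gon, circumradius r=11.5 (perimeter = 2·16·11.500·sin(180°/16) = 71.79 mm); Taking the union: only the r=11.5 cylinder at (15, 5.5) is present, so the union is just that shape — boundary = 71.79 mm. Overall, the cross-section is a single solid region. Total boundary length (outer) = 71.79 mm.

71.79 mm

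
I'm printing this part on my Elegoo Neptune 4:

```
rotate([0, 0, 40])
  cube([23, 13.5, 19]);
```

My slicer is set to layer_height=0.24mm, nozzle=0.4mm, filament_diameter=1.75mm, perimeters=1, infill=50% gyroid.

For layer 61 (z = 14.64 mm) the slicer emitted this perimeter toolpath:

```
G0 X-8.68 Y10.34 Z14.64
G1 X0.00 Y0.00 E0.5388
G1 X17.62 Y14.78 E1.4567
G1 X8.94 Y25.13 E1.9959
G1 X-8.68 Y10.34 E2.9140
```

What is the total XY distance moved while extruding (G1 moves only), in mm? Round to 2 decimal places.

73.01 mm

Sum the Euclidean lengths of each G1 segment: total = 73.01 mm.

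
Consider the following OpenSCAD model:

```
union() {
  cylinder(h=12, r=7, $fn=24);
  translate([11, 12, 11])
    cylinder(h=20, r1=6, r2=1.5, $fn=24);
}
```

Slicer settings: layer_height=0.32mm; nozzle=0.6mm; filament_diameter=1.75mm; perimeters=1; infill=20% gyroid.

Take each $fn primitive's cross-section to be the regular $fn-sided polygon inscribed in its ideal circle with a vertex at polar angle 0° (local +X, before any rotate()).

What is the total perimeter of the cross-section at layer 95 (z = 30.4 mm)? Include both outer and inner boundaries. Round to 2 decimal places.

10.24 mm

At z = 30.4 mm: the cylinder does not reach this height (z outside [0, 12]); the cone at (11, 12): at t=0.970 of its height the radius interpolates to r₁+(r₂−r₁)t = 1.635, giving a regular 24-gon of that circumradius (perimeter = 2·24·1.635·sin(180°/24) = 10.24 mm); Combining (union): only the cone at (11, 12) is present, so the union is just that shape — boundary = 10.24 mm. Overall, the cross-section is a single solid region. Total boundary length (outer) = 10.24 mm.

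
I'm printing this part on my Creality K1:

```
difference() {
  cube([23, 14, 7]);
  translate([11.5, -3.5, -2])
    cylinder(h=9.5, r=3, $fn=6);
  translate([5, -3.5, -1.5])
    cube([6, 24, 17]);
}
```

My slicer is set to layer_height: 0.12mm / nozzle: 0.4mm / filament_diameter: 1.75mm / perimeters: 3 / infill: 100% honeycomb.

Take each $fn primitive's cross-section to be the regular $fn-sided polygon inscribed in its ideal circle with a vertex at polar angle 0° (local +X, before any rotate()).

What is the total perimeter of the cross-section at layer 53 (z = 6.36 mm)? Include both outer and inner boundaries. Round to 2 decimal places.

At z = 6.36 mm: the 23×14 cube contributes its full rectangle (perimeter 74.00 mm); the r=3 cylinder at (11.5, -3.5) contributes a regular 6-gon of circumradius 3 (perimeter = 2·6·3.000·sin(180°/6) = 18.00 mm); the cube at (5, -3.5) is present — its section is the full 6×24 rectangle (perimeter 60.00 mm); Subtracting the remaining from the first: starting from the 23×14 cube, the r=3 cylinder at (11.5, -3.5) misses the remaining region (no effect); the 6×24 cube at (5, -3.5) partially overlaps it — only the 84.00 mm² overlap (of its 144.00 mm²) is removed, clipping the outline — boundary = 90.00 mm. Overall, the cross-section has 2 separate islands. Total boundary length (outer) = 90.00 mm.

90.00 mm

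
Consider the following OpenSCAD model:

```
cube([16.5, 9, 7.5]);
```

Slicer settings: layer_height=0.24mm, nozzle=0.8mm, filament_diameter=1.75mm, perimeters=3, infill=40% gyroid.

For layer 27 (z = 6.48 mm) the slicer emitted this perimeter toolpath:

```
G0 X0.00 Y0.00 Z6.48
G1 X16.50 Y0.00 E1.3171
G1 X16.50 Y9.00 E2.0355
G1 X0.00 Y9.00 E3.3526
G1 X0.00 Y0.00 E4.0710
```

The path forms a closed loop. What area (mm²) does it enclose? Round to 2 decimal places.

Apply the shoelace formula to the sequence of (X, Y) vertices; enclosed area = 148.50 mm².

148.50 mm²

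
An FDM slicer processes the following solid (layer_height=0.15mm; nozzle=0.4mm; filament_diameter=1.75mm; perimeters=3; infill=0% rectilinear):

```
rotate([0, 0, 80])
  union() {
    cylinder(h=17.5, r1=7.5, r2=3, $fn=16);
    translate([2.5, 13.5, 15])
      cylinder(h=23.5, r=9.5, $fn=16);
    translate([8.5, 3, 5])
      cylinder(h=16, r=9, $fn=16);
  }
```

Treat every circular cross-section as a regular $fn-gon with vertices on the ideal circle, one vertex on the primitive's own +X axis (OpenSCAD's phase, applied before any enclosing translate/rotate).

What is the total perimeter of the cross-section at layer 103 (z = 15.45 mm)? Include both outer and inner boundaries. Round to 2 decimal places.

90.06 mm

At z = 15.45 mm: the cone (r1=7.5→r2=3) has section circumradius 3.527 here — a regular 16-gon (perimeter = 2·16·3.527·sin(180°/16) = 22.02 mm); the cylinder at (2.5, 13.5): section is a regular 16-gon, circumradius r=9.5 (perimeter = 2·16·9.500·sin(180°/16) = 59.31 mm); the cylinder at (8.5, 3): section is a regular 16-gon, circumradius r=9 (perimeter = 2·16·9.000·sin(180°/16) = 56.19 mm); Taking the union: the regions partially overlap (shared area 74.99 mm²), so the edge portions inside another operand are dropped and the merged outline is re-measured after clipping — boundary = 90.06 mm; (rotated 80° about Z; rotation is an isometry so areas/perimeters/island counts are preserved). Overall, the cross-section is a single solid region. Total boundary length (outer) = 90.06 mm.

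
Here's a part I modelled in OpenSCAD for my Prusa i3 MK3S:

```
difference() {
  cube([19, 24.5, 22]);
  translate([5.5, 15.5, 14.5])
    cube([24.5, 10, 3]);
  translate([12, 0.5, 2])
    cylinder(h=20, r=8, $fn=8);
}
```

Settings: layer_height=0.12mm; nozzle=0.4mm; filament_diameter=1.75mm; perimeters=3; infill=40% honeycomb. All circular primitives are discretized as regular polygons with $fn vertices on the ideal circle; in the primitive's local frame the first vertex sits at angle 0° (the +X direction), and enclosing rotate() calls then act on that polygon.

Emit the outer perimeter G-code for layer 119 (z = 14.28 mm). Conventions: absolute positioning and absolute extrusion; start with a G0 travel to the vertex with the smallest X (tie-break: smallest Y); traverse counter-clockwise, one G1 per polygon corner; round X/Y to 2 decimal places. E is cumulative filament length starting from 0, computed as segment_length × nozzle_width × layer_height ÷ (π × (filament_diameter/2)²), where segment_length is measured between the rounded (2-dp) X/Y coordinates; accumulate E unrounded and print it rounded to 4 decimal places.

At z = 14.28 mm: the 19×24.5 cube contributes its full rectangle; the cube at (5.5, 15.5) does not reach this height (z outside [14.5, 17.5]); the r=8 cylinder at (12, 0.5) gives a regular 8-gon of circumradius 8 (constant along its height); After the difference (first − rest): starting from the 19×24.5 cube, the r=8 cylinder at (12, 0.5) partially overlaps it — only the 96.75 mm² overlap (of its 181.02 mm²) is removed, clipping the outline — 1 connected region. The outline is a single polygon with 9 vertices. Extrusion per mm of travel: 0.4 × 0.12 / (π × 0.875²) = 0.019956. Accumulating E over each segment gives final E = 1.8306.

G0 X0.00 Y0.00 Z14.28
G1 X4.21 Y0.00 E0.0840
G1 X4.00 Y0.50 E0.0948
G1 X6.34 Y6.16 E0.2171
G1 X12.00 Y8.50 E0.3393
G1 X17.66 Y6.16 E0.4615
G1 X19.00 Y2.91 E0.5317
G1 X19.00 Y24.50 E0.9625
G1 X0.00 Y24.50 E1.3417
G1 X0.00 Y0.00 E1.8306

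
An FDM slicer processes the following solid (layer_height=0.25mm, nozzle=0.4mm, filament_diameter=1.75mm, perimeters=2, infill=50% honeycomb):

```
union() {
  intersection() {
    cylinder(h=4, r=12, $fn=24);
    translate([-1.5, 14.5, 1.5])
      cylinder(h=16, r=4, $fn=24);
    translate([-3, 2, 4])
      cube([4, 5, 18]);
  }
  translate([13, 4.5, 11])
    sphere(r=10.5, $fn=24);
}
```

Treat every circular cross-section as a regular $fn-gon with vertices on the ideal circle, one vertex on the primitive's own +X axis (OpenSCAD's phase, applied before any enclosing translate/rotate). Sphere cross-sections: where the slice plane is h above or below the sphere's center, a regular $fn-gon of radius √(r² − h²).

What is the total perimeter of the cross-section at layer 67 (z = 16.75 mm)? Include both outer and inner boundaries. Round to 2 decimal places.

55.04 mm

At z = 16.75 mm: the cylinder does not reach this height (z outside [0, 4]); the cylinder at (-1.5, 14.5): section is a regular 24-gon, circumradius r=4 (perimeter = 2·24·4.000·sin(180°/24) = 25.06 mm); the 4×5 cube at (-3, 2) contributes its full rectangle (perimeter 18.00 mm); Taking the intersection: at least one operand is absent at this height, so nothing remains; the r=10.5 sphere at (13, 4.5) slices to a regular 24-gon of circumradius 8.786 (√(r²−h²) with h=5.75 from center) (perimeter = 2·24·8.786·sin(180°/24) = 55.04 mm); Combining (union): only the r=10.5 sphere at (13, 4.5) is present, so the union is just that shape — boundary = 55.04 mm. Overall, the cross-section is a single solid region. Total boundary length (outer) = 55.04 mm.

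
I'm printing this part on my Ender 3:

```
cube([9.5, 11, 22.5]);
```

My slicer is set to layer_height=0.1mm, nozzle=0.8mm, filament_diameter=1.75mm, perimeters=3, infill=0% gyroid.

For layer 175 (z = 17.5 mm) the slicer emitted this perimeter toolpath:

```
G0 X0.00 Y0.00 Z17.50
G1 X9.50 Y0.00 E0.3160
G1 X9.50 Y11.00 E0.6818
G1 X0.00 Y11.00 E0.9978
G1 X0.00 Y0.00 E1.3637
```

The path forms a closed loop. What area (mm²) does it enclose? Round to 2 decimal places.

Apply the shoelace formula to the sequence of (X, Y) vertices; enclosed area = 104.50 mm².

104.50 mm²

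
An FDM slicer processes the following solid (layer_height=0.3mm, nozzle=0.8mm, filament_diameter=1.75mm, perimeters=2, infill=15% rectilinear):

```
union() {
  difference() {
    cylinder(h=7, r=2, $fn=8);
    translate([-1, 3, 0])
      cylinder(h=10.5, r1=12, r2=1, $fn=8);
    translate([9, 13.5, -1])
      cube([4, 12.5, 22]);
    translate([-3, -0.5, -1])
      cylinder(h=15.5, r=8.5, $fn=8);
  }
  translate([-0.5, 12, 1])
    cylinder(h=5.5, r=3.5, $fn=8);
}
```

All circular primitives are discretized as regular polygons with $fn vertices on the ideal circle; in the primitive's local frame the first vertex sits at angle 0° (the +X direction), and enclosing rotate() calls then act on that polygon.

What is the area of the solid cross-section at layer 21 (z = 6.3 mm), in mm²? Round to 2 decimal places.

34.65 mm²

At z = 6.3 mm: the r=2 cylinder gives a regular 8-gon of circumradius 2 (constant along its height) (area = (8/2)·2.000²·sin(360°/8) = 11.31 mm²); the cone at (-1, 3) contributes a regular 8-gon of circumradius 5.400 (interpolated between r1=12 and r2=1 at t=0.600) (area = (8/2)·5.400²·sin(360°/8) = 82.48 mm²); the cube at (9, 13.5) is present — its section is the full 4×12.5 rectangle (area 50.00 mm²); the cylinder at (-3, -0.5): section is a regular 8-gon, circumradius r=8.5 (area = (8/2)·8.500²·sin(360°/8) = 204.35 mm²); After the difference (first − rest): starting from the r=2 cylinder (11.31 mm²), the cone at (-1, 3) partially overlaps it — only the 11.29 mm² overlap (of its 82.48 mm²) is removed, clipping the outline; the 4×12.5 cube at (9, 13.5) misses the remaining region (no effect); the r=8.5 cylinder at (-3, -0.5) covers all of what remains (removes everything) — nothing remains; the cylinder at (-0.5, 12): section is a regular 8-gon, circumradius r=3.5 (area = (8/2)·3.500²·sin(360°/8) = 34.65 mm²); Merging all regions: only the r=3.5 cylinder at (-0.5, 12) is present, so the union is just that shape — area = 34.65 mm². Overall, the cross-section is a single solid region. Net area = 34.65 mm².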